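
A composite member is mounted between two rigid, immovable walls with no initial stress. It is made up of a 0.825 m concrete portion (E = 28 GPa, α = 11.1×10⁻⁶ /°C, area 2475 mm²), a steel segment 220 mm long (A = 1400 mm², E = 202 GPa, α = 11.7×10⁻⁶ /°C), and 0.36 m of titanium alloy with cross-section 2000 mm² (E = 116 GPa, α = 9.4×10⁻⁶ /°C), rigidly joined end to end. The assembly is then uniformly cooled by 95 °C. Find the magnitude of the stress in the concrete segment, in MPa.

Free thermal contraction of the whole bar: Σ αᵢΔT Lᵢ = 11.1×10⁻⁶×95×825 + 11.7×10⁻⁶×95×220 + 9.4×10⁻⁶×95×360 = 1.436 mm.
Since the ends are fixed, an axial force P builds up, equal in every segment, with P · Σ Lᵢ/(AᵢEᵢ) = δ_free.
Σ Lᵢ/(AᵢEᵢ) = 825/(2475×28×10³) + 220/(1400×202×10³) + 360/(2000×116×10³) = 1.423×10⁻⁵ mm/N.
So P = 1.436 / 1.423×10⁻⁵ = 100.9 kN, tensile.
σ_{concrete} = P / A = 100900 / 2475 = 40.76 MPa.

σ ≈ 40.8 MPa (tensile)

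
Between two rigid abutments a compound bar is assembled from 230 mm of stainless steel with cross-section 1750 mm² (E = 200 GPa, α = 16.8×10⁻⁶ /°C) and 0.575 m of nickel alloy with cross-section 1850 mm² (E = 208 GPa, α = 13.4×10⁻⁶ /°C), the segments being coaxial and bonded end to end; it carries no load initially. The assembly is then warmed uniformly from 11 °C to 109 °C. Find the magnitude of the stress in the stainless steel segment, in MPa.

σ ≈ 301 MPa (compressive)

If the supports were absent, the total length change would be Σ αᵢΔT Lᵢ = 16.8×10⁻⁶×98×230 + 13.4×10⁻⁶×98×575 = 1.134 mm.
Since the ends are fixed, an axial force P builds up, equal in every segment, with P · Σ Lᵢ/(AᵢEᵢ) = δ_free.
Σ Lᵢ/(AᵢEᵢ) = 230/(1750×200×10³) + 575/(1850×208×10³) = 2.151×10⁻⁶ mm/N.
P = 1.134 / 2.151×10⁻⁶ = 527000 N = 527 kN, compressive.
σ_{stainless steel} = P / A = 527000 / 1750 = 301.1 MPa.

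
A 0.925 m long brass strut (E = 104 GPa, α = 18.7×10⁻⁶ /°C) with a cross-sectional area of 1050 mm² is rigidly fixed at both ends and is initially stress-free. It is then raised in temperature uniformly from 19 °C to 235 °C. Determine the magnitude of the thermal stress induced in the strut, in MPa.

σ ≈ 420 MPa (compressive)

The supports are rigid, so the total axial strain is zero. The restrained thermal strain is ε = αΔT = 18.7×10⁻⁶ × 216 = 4039.2×10⁻⁶.
Hence σ = E·αΔT = 104×10³ × 4039.2×10⁻⁶ = 420.1 MPa, compressive.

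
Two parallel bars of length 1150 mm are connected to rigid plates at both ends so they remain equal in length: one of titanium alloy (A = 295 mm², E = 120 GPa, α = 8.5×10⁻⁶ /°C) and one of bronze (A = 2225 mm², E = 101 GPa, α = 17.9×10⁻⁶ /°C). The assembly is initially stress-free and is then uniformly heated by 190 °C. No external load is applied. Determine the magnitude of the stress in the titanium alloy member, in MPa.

σ ≈ 185 MPa (tensile)

Both members must finish at the same length. With the larger α, the bronze tends to over-expand; the plates restrain it, putting the bronze in compression and the titanium alloy in tension. With no external load the two internal forces are equal and opposite, magnitude P.
Equating the net (thermal + elastic) strains gives |α₁ − α₂|·ΔT = P·[1/(A₁E₁) + 1/(A₂E₂)].
|α₁ − α₂|·ΔT = 9.4×10⁻⁶ × 190 = 0.001786.
1/(A₁E₁) + 1/(A₂E₂) = 1/(295×120×10³) + 1/(2225×101×10³) = 3.27×10⁻⁸ N⁻¹.
So P = 0.001786 / 3.27×10⁻⁸ = 54.62 kN.
σ_{titanium alloy} = P/A₁ = 54620/295 = 185.2 MPa, tensile.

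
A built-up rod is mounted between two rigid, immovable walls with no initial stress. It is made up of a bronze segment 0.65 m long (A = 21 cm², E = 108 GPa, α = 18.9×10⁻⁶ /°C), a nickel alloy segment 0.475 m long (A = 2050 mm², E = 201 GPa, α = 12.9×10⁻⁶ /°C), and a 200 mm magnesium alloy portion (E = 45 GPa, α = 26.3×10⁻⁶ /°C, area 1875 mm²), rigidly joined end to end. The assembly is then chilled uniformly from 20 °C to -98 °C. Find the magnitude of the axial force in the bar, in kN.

Free thermal contraction of the whole bar: Σ αᵢΔT Lᵢ = 18.9×10⁻⁶×118×650 + 12.9×10⁻⁶×118×475 + 26.3×10⁻⁶×118×200 = 2.793 mm.
The walls prevent any net length change, so an axial force P (same in every segment) develops. Compatibility: P · Σ Lᵢ/(AᵢEᵢ) = δ_free.
Σ Lᵢ/(AᵢEᵢ) = 650/(2100×108×10³) + 475/(2050×201×10³) + 200/(1875×45×10³) = 6.389×10⁻⁶ mm/N.
So P = 2.793 / 6.389×10⁻⁶ = 437.2 kN, tensile.

P ≈ 437 kN (tensile)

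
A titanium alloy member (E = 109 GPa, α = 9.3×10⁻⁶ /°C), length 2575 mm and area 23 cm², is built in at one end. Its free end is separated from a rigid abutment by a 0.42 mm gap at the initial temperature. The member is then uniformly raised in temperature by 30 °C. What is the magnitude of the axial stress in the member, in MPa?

σ ≈ 12.6 MPa (compressive)

Unrestrained expansion: δ_free = αΔT L = 9.3×10⁻⁶ × 30 × 2575 = 0.7184 mm.
This exceeds the 0.42 mm gap, so the wall pushes back. The portion of expansion that must be recovered elastically is δ_free − gap = 0.7184 − 0.42 = 0.2984 mm.
That suppressed elongation corresponds to σ = E·Δ/L = 109×10³ × 0.2984/2575 = 12.63 MPa.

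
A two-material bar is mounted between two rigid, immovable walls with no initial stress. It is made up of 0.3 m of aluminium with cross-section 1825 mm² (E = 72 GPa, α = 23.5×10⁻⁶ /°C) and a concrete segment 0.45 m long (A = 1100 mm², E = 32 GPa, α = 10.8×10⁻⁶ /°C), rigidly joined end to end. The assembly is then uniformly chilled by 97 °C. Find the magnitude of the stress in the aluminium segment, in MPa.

σ ≈ 42 MPa (tensile)

If the supports were absent, the total length change would be Σ αᵢΔT Lᵢ = 23.5×10⁻⁶×97×300 + 10.8×10⁻⁶×97×450 = 1.155 mm.
Since the ends are fixed, an axial force P builds up, equal in every segment, with P · Σ Lᵢ/(AᵢEᵢ) = δ_free.
Σ Lᵢ/(AᵢEᵢ) = 300/(1825×72×10³) + 450/(1100×32×10³) = 1.507×10⁻⁵ mm/N.
Hence P = δ_free / Σ(L/AE) = 1.155/1.507×10⁻⁵ = 76.67 kN (tensile).
σ_{aluminium} = P / A = 76670 / 1825 = 42.01 MPa.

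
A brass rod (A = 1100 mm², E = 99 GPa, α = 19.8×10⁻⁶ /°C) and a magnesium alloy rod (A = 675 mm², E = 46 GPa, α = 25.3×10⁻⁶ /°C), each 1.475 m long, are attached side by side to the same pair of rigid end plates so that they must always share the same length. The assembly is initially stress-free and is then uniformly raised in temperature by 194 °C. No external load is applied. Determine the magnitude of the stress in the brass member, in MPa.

Equilibrium of a rigid end plate with no external load gives equal and opposite internal forces ±P in the two members. Since α_{magnesium alloy} > α_{brass}, heating drives the magnesium alloy into compression and the brass into tension.
Setting the final lengths equal and cancelling L: (α₁ − α₂)ΔT = P/(A₁E₁) + P/(A₂E₂).
|α₁ − α₂|·ΔT = 5.5×10⁻⁶ × 194 = 0.001067.
1/(A₁E₁) + 1/(A₂E₂) = 1/(1100×99×10³) + 1/(675×46×10³) = 4.139×10⁻⁸ N⁻¹.
P = 0.001067 / 4.139×10⁻⁸ = 25780 N = 25.78 kN.
σ_{brass} = P/A₁ = 25780/1100 = 23.44 MPa, tensile.

σ ≈ 23.4 MPa (tensile)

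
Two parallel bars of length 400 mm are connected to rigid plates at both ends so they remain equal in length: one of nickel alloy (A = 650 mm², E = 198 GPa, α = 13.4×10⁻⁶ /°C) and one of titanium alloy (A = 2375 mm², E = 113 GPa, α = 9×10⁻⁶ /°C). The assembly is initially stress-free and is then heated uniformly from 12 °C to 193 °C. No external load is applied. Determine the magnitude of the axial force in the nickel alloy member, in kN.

P ≈ 69.3 kN (compressive in the nickel alloy)

The nickel alloy has the larger α, so on heating it would change length more than the titanium alloy if both were free. The rigid plates force a common final length, so the nickel alloy is put into compression and the titanium alloy into tension, with equal and opposite forces P (no external load).
Compatibility of the two members (thermal + elastic change equal): (α₁ − α₂)ΔT = P·[1/(A₁E₁) + 1/(A₂E₂)].
|α₁ − α₂|·ΔT = 4.4×10⁻⁶ × 181 = 0.0007964.
1/(A₁E₁) + 1/(A₂E₂) = 1/(650×198×10³) + 1/(2375×113×10³) = 1.15×10⁻⁸ N⁻¹.
So P = 0.0007964 / 1.15×10⁻⁸ = 69.28 kN.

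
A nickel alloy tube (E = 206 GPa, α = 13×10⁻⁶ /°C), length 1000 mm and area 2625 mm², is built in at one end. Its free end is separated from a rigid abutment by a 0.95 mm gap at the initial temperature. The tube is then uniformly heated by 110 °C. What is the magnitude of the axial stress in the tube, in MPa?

σ ≈ 98.9 MPa (compressive)

Free thermal elongation = αΔT L = 13×10⁻⁶ × 110 × 1000 = 1.43 mm.
After closing the 0.95 mm clearance, 1.43 − 0.95 = 0.48 mm of expansion remains to be suppressed by the wall.
That suppressed elongation corresponds to σ = E·Δ/L = 206×10³ × 0.48/1000 = 98.88 MPa.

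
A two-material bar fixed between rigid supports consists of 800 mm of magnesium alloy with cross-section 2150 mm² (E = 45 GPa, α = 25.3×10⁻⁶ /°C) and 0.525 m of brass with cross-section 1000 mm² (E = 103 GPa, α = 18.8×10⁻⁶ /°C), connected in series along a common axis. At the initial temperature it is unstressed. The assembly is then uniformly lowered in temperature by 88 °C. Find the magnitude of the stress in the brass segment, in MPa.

Free thermal contraction of the whole bar: Σ αᵢΔT Lᵢ = 25.3×10⁻⁶×88×800 + 18.8×10⁻⁶×88×525 = 2.65 mm.
Since the ends are fixed, an axial force P builds up, equal in every segment, with P · Σ Lᵢ/(AᵢEᵢ) = δ_free.
The series flexibility is Σ Lᵢ/(AᵢEᵢ) = 800/(2150×45×10³) + 525/(1000×103×10³) = 1.337×10⁻⁵ mm/N.
Hence P = δ_free / Σ(L/AE) = 2.65/1.337×10⁻⁵ = 198.2 kN (tensile).
σ_{brass} = P / A = 198200 / 1000 = 198.2 MPa.

σ ≈ 198 MPa (tensile)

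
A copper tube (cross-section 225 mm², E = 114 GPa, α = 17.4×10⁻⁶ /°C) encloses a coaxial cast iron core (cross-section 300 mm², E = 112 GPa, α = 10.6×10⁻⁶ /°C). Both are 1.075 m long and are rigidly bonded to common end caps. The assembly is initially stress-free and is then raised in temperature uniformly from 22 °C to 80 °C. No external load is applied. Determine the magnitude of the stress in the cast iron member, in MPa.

The copper has the larger α, so on heating it would change length more than the cast iron if both were free. The rigid plates force a common final length, so the copper is put into compression and the cast iron into tension, with equal and opposite forces P (no external load).
Compatibility of the two members (thermal + elastic change equal): (α₁ − α₂)ΔT = P·[1/(A₁E₁) + 1/(A₂E₂)].
|α₁ − α₂|·ΔT = 6.8×10⁻⁶ × 58 = 0.0003944.
1/(A₁E₁) + 1/(A₂E₂) = 1/(225×114×10³) + 1/(300×112×10³) = 6.875×10⁻⁸ N⁻¹.
So P = 0.0003944 / 6.875×10⁻⁸ = 5.737 kN.
σ_{cast iron} = P/A₂ = 5737/300 = 19.12 MPa, tensile.

σ ≈ 19.1 MPa (tensile)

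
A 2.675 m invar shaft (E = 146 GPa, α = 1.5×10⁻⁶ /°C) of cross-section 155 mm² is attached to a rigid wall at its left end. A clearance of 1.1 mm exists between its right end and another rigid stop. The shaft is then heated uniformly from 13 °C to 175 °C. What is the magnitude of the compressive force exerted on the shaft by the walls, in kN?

P ≈ 0 kN

If the wall were absent the shaft would grow by αΔT L = 1.5×10⁻⁶ × 162 × 2675 = 0.65 mm.
This is smaller than the 1.1 mm clearance, so the shaft expands freely without reaching the stop — the stress is zero.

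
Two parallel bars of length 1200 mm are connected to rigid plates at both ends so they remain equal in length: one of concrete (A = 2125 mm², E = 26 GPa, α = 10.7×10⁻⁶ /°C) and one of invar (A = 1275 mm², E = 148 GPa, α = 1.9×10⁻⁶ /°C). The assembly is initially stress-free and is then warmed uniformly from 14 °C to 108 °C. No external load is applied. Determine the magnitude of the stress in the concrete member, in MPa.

σ ≈ 16.6 MPa (compressive)

Both members must finish at the same length. With the larger α, the concrete tends to over-expand; the plates restrain it, putting the concrete in compression and the invar in tension. With no external load the two internal forces are equal and opposite, magnitude P.
Compatibility of the two members (thermal + elastic change equal): (α₁ − α₂)ΔT = P·[1/(A₁E₁) + 1/(A₂E₂)].
|α₁ − α₂|·ΔT = 8.8×10⁻⁶ × 94 = 0.0008272.
1/(A₁E₁) + 1/(A₂E₂) = 1/(2125×26×10³) + 1/(1275×148×10³) = 2.34×10⁻⁸ N⁻¹.
So P = 0.0008272 / 2.34×10⁻⁸ = 35.35 kN.
σ_{concrete} = P/A₁ = 35350/2125 = 16.64 MPa, compressive.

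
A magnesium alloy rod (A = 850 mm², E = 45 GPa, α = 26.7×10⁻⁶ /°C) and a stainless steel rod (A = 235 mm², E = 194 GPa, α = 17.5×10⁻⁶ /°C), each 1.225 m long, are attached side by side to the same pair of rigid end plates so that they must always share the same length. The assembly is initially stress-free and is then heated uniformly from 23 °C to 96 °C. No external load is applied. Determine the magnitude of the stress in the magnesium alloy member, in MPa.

The magnesium alloy has the larger α, so on heating it would change length more than the stainless steel if both were free. The rigid plates force a common final length, so the magnesium alloy is put into compression and the stainless steel into tension, with equal and opposite forces P (no external load).
Compatibility of the two members (thermal + elastic change equal): (α₁ − α₂)ΔT = P·[1/(A₁E₁) + 1/(A₂E₂)].
|α₁ − α₂|·ΔT = 9.2×10⁻⁶ × 73 = 0.0006716.
1/(A₁E₁) + 1/(A₂E₂) = 1/(850×45×10³) + 1/(235×194×10³) = 4.808×10⁻⁸ N⁻¹.
So P = 0.0006716 / 4.808×10⁻⁸ = 13.97 kN.
σ_{magnesium alloy} = P/A₁ = 13970/850 = 16.43 MPa, compressive.

σ ≈ 16.4 MPa (compressive)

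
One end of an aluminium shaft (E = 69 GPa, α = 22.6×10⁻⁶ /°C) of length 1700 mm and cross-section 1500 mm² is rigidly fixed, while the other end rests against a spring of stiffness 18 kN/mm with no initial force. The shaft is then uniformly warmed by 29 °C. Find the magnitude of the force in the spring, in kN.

If the spring were absent the shaft would lengthen by αΔT L = 22.6×10⁻⁶ × 29 × 1700 = 1.114 mm.
With a force P in the spring, the elastic change of the shaft is PL/(AE) and that of the spring is P/k; compatibility requires their sum to equal δ_free.
So P = δ_free / [L/(AE) + 1/k] = 1.114 / [ 1700/(1500×69×10³) + 1/(18×10³) ].
P = 1.114 / 7.198×10⁻⁵ = 15480 N.

P ≈ 15.5 kN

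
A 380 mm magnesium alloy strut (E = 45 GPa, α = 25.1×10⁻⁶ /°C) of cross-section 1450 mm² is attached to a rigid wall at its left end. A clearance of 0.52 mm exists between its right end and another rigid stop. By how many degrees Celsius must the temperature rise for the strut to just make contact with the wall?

ΔT ≈ 54.5 °C

Contact occurs when the free expansion equals the gap: αΔT L = 0.52 mm.
ΔT = 0.52 / (25.1×10⁻⁶ × 380) = 54.52 °C.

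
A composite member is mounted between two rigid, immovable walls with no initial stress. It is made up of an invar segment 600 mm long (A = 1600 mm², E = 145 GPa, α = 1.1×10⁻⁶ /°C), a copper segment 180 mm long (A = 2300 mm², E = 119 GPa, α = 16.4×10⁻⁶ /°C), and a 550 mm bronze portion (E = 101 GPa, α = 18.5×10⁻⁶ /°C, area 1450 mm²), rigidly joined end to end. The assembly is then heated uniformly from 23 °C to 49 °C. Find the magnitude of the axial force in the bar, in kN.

P ≈ 51.2 kN (compressive)

If the supports were absent, the total length change would be Σ αᵢΔT Lᵢ = 1.1×10⁻⁶×26×600 + 16.4×10⁻⁶×26×180 + 18.5×10⁻⁶×26×550 = 0.3585 mm.
The rigid supports impose zero overall length change; the single axial force P common to all segments must satisfy P Σ Lᵢ/(AᵢEᵢ) = δ_free.
Σ Lᵢ/(AᵢEᵢ) = 600/(1600×145×10³) + 180/(2300×119×10³) + 550/(1450×101×10³) = 6.999×10⁻⁶ mm/N.
P = 0.3585 / 6.999×10⁻⁶ = 51210 N = 51.21 kN, compressive.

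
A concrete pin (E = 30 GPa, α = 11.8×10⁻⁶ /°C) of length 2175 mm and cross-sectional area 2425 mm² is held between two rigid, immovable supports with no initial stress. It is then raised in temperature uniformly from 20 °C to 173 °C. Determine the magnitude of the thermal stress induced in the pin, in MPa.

σ ≈ 54.2 MPa (compressive)

With length fixed, the mechanical strain must cancel the thermal strain αΔT = 11.8×10⁻⁶ × 153 = 1805.4×10⁻⁶.
Hence σ = E·αΔT = 30×10³ × 1805.4×10⁻⁶ = 54.16 MPa, compressive.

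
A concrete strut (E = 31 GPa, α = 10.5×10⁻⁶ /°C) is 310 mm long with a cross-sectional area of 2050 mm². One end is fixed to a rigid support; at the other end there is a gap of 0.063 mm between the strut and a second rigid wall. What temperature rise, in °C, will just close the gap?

The gap closes when αΔT L = 0.063 mm, since the strut is still unstressed at that instant.
So ΔT = g/(αL) = 0.063/(10.5×10⁻⁶ × 310) = 19.35 °C.

ΔT ≈ 19.4 °C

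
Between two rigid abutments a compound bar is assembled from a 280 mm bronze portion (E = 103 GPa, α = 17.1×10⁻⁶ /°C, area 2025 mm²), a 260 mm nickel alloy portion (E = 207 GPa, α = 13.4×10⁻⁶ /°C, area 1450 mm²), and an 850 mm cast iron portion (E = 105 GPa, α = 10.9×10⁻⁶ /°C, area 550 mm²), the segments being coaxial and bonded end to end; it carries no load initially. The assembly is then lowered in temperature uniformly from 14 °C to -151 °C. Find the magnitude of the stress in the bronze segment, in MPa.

With the walls removed the bar would change length by δ_free = Σ αᵢΔT Lᵢ = 17.1×10⁻⁶×165×280 + 13.4×10⁻⁶×165×260 + 10.9×10⁻⁶×165×850 = 2.894 mm.
The walls prevent any net length change, so an axial force P (same in every segment) develops. Compatibility: P · Σ Lᵢ/(AᵢEᵢ) = δ_free.
The series flexibility is Σ Lᵢ/(AᵢEᵢ) = 280/(2025×103×10³) + 260/(1450×207×10³) + 850/(550×105×10³) = 1.693×10⁻⁵ mm/N.
P = 2.894 / 1.693×10⁻⁵ = 170900 N = 170.9 kN, tensile.
σ_{bronze} = P / A = 170900 / 2025 = 84.42 MPa.

σ ≈ 84.4 MPa (tensile)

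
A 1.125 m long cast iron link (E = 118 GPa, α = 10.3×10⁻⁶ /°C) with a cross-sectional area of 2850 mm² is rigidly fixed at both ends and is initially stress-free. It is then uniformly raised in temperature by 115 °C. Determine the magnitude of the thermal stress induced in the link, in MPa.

σ ≈ 140 MPa (compressive)

Because both ends are immovable the net strain is zero, and the suppressed thermal strain is αΔT = 10.3×10⁻⁶ × 115 = 1184.5×10⁻⁶.
The stress required to suppress this strain is σ = Eε = 118×10³ × 1184.5×10⁻⁶ = 139.8 MPa, compressive since the link is trying to expand.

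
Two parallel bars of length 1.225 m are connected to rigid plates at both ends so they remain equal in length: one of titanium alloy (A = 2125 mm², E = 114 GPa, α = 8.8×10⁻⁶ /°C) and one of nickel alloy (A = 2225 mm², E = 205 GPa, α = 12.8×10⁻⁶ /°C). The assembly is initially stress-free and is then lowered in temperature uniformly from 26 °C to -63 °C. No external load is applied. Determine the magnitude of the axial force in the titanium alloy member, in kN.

The nickel alloy has the larger α, so on cooling it would change length more than the titanium alloy if both were free. The rigid plates force a common final length, so the nickel alloy is put into tension and the titanium alloy into compression, with equal and opposite forces P (no external load).
Equating the net (thermal + elastic) strains gives |α₁ − α₂|·ΔT = P·[1/(A₁E₁) + 1/(A₂E₂)].
|α₁ − α₂|·ΔT = 4×10⁻⁶ × 89 = 0.000356.
1/(A₁E₁) + 1/(A₂E₂) = 1/(2125×114×10³) + 1/(2225×205×10³) = 6.32×10⁻⁹ N⁻¹.
So P = 0.000356 / 6.32×10⁻⁹ = 56.33 kN.

P ≈ 56.3 kN (compressive in the titanium alloy)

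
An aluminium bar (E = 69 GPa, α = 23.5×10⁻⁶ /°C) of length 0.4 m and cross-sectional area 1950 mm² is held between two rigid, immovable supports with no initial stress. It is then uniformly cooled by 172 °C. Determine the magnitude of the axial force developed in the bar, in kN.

P ≈ 544 kN (tensile)

Full restraint means ε = 0, so the stress is σ = EαΔT = 69×10³ × 23.5×10⁻⁶ × 172 = 278.9 MPa.
Axial force P = σA = 278.9 × 1950 = 543900 N = 543.9 kN, tensile.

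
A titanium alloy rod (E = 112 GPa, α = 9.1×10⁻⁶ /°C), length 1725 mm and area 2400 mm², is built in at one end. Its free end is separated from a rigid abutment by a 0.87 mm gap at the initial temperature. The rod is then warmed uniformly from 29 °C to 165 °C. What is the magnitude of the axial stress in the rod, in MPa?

σ ≈ 82.1 MPa (compressive)

Free thermal elongation = αΔT L = 9.1×10⁻⁶ × 136 × 1725 = 2.135 mm.
The gap closes (δ_free > 0.87 mm) and the wall then resists a further 2.135 − 0.87 = 1.265 mm of expansion.
Compatibility: PL/(AE) = 1.265 mm, so σ = P/A = E × (1.265/1725) = 82.12 MPa.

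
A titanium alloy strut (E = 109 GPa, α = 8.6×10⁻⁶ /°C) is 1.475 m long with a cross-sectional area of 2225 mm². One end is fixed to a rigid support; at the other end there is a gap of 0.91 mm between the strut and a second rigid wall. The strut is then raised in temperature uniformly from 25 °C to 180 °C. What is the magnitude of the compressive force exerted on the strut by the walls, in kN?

Free thermal elongation = αΔT L = 8.6×10⁻⁶ × 155 × 1475 = 1.966 mm.
This exceeds the 0.91 mm gap, so the wall pushes back. The portion of expansion that must be recovered elastically is δ_free − gap = 1.966 − 0.91 = 1.056 mm.
So σ = E(δ_free − g)/L = 109×10³ × 1.056/1475 = 78.05 MPa.
P = σA = 78.05 × 2225 = 173.7 kN.

P ≈ 174 kN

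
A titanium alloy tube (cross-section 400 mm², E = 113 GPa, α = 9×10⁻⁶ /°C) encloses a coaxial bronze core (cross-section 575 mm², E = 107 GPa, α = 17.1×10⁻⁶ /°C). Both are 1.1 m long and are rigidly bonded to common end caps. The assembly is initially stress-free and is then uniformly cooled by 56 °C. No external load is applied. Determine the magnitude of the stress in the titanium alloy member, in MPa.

The bronze has the larger α, so on cooling it would change length more than the titanium alloy if both were free. The rigid plates force a common final length, so the bronze is put into tension and the titanium alloy into compression, with equal and opposite forces P (no external load).
Equating the net (thermal + elastic) strains gives |α₁ − α₂|·ΔT = P·[1/(A₁E₁) + 1/(A₂E₂)].
|α₁ − α₂|·ΔT = 8.1×10⁻⁶ × 56 = 0.0004536.
1/(A₁E₁) + 1/(A₂E₂) = 1/(400×113×10³) + 1/(575×107×10³) = 3.838×10⁻⁸ N⁻¹.
So P = 0.0004536 / 3.838×10⁻⁸ = 11.82 kN.
σ_{titanium alloy} = P/A₁ = 11820/400 = 29.55 MPa, compressive.

σ ≈ 29.5 MPa (compressive)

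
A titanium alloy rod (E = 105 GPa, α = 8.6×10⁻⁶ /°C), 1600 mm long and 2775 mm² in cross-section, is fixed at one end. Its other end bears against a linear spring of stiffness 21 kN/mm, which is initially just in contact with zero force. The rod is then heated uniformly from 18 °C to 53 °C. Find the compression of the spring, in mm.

Free thermal expansion: δ_free = αΔT L = 8.6×10⁻⁶ × 35 × 1600 = 0.4816 mm.
Let P be the compressive force at the spring. The rod shortens elastically by PL/(AE) and the spring compresses by P/k; together these equal δ_free.
P [ L/(AE) + 1/k ] = δ_free → P [ 1600/(2775×105×10³) + 1/(21×10³) ] = 0.4816.
P = 0.4816 / 5.311×10⁻⁵ = 9068 N.
Spring compression = P/k = 9068/(21×10³) = 0.4318 mm.

δ ≈ 0.432 mm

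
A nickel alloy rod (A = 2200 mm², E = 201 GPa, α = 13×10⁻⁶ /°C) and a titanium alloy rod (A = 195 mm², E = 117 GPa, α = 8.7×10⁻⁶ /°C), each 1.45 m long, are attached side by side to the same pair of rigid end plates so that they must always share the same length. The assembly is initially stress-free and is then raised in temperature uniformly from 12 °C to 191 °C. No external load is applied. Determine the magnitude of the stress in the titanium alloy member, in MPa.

Equilibrium of a rigid end plate with no external load gives equal and opposite internal forces ±P in the two members. Since α_{nickel alloy} > α_{titanium alloy}, heating drives the nickel alloy into compression and the titanium alloy into tension.
Setting the final lengths equal and cancelling L: (α₁ − α₂)ΔT = P/(A₁E₁) + P/(A₂E₂).
|α₁ − α₂|·ΔT = 4.3×10⁻⁶ × 179 = 0.0007697.
1/(A₁E₁) + 1/(A₂E₂) = 1/(2200×201×10³) + 1/(195×117×10³) = 4.609×10⁻⁸ N⁻¹.
So P = 0.0007697 / 4.609×10⁻⁸ = 16.7 kN.
σ_{titanium alloy} = P/A₂ = 16700/195 = 85.64 MPa, tensile.

σ ≈ 85.6 MPa (tensile)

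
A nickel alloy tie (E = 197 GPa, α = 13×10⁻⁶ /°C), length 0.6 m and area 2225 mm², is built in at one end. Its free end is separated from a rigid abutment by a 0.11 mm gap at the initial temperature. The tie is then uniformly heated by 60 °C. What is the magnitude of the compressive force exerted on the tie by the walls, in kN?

P ≈ 262 kN

Unrestrained expansion: δ_free = αΔT L = 13×10⁻⁶ × 60 × 600 = 0.468 mm.
This exceeds the 0.11 mm gap, so the wall pushes back. The portion of expansion that must be recovered elastically is δ_free − gap = 0.468 − 0.11 = 0.358 mm.
Compatibility: PL/(AE) = 0.358 mm, so σ = P/A = E × (0.358/600) = 117.5 MPa.
P = σA = 117.5 × 2225 = 261.5 kN.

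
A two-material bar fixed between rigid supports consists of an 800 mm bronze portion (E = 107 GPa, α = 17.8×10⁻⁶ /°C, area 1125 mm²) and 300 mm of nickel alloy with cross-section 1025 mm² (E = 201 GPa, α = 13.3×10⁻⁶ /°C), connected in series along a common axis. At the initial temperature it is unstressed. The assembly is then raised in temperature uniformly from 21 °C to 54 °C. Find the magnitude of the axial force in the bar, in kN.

P ≈ 74.3 kN (compressive)

Free thermal expansion of the whole bar: Σ αᵢΔT Lᵢ = 17.8×10⁻⁶×33×800 + 13.3×10⁻⁶×33×300 = 0.6016 mm.
The walls prevent any net length change, so an axial force P (same in every segment) develops. Compatibility: P · Σ Lᵢ/(AᵢEᵢ) = δ_free.
The series flexibility is Σ Lᵢ/(AᵢEᵢ) = 800/(1125×107×10³) + 300/(1025×201×10³) = 8.102×10⁻⁶ mm/N.
Hence P = δ_free / Σ(L/AE) = 0.6016/8.102×10⁻⁶ = 74.25 kN (compressive).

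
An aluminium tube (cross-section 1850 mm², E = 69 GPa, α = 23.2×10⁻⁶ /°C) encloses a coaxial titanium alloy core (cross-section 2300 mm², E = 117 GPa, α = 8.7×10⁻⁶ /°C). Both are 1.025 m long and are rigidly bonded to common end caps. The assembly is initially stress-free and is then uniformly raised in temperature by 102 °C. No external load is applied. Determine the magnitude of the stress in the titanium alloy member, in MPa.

Both members must finish at the same length. With the larger α, the aluminium tends to over-expand; the plates restrain it, putting the aluminium in compression and the titanium alloy in tension. With no external load the two internal forces are equal and opposite, magnitude P.
Compatibility of the two members (thermal + elastic change equal): (α₁ − α₂)ΔT = P·[1/(A₁E₁) + 1/(A₂E₂)].
|α₁ − α₂|·ΔT = 14.5×10⁻⁶ × 102 = 0.001479.
1/(A₁E₁) + 1/(A₂E₂) = 1/(1850×69×10³) + 1/(2300×117×10³) = 1.155×10⁻⁸ N⁻¹.
P = 0.001479 / 1.155×10⁻⁸ = 128100 N = 128.1 kN.
σ_{titanium alloy} = P/A₂ = 128100/2300 = 55.67 MPa, tensile.

σ ≈ 55.7 MPa (tensile)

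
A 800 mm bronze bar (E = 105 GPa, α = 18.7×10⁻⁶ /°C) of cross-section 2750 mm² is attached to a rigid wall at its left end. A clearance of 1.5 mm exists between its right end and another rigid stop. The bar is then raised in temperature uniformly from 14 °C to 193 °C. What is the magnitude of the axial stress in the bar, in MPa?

σ ≈ 155 MPa (compressive)

Unrestrained expansion: δ_free = αΔT L = 18.7×10⁻⁶ × 179 × 800 = 2.678 mm.
The gap closes (δ_free > 1.5 mm) and the wall then resists a further 2.678 − 1.5 = 1.178 mm of expansion.
So σ = E(δ_free − g)/L = 105×10³ × 1.178/800 = 154.6 MPa.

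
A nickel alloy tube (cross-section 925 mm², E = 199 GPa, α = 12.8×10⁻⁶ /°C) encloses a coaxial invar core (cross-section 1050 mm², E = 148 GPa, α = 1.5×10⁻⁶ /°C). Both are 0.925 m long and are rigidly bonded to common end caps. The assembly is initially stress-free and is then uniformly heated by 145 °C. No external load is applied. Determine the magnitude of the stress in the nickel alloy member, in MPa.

The nickel alloy has the larger α, so on heating it would change length more than the invar if both were free. The rigid plates force a common final length, so the nickel alloy is put into compression and the invar into tension, with equal and opposite forces P (no external load).
Equating the net (thermal + elastic) strains gives |α₁ − α₂|·ΔT = P·[1/(A₁E₁) + 1/(A₂E₂)].
|α₁ − α₂|·ΔT = 11.3×10⁻⁶ × 145 = 0.001638.
1/(A₁E₁) + 1/(A₂E₂) = 1/(925×199×10³) + 1/(1050×148×10³) = 1.187×10⁻⁸ N⁻¹.
So P = 0.001638 / 1.187×10⁻⁸ = 138.1 kN.
σ_{nickel alloy} = P/A₁ = 138100/925 = 149.3 MPa, compressive.

σ ≈ 149 MPa (compressive)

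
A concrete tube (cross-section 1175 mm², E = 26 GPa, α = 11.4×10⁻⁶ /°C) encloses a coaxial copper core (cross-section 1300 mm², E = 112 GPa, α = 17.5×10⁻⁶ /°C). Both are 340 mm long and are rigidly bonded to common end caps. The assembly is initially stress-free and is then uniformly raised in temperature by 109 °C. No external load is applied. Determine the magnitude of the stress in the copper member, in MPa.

The copper has the larger α, so on heating it would change length more than the concrete if both were free. The rigid plates force a common final length, so the copper is put into compression and the concrete into tension, with equal and opposite forces P (no external load).
Compatibility of the two members (thermal + elastic change equal): (α₁ − α₂)ΔT = P·[1/(A₁E₁) + 1/(A₂E₂)].
|α₁ − α₂|·ΔT = 6.1×10⁻⁶ × 109 = 0.0006649.
1/(A₁E₁) + 1/(A₂E₂) = 1/(1175×26×10³) + 1/(1300×112×10³) = 3.96×10⁻⁸ N⁻¹.
So P = 0.0006649 / 3.96×10⁻⁸ = 16.79 kN.
σ_{copper} = P/A₂ = 16790/1300 = 12.92 MPa, compressive.

σ ≈ 12.9 MPa (compressive)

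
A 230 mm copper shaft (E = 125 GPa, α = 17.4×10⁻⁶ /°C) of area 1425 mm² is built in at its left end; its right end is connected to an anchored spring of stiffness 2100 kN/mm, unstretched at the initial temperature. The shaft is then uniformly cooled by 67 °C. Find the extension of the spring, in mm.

δ ≈ 0.0722 mm

Free thermal contraction: δ_free = αΔT L = 17.4×10⁻⁶ × 67 × 230 = 0.2681 mm.
Let P be the tensile force in the spring. The shaft extends elastically by PL/(AE) and the spring stretches by P/k; together these equal δ_free.
So P = δ_free / [L/(AE) + 1/k] = 0.2681 / [ 230/(1425×125×10³) + 1/(2100×10³) ].
P = 0.2681 / 1.767×10⁻⁶ = 151700 N.
Spring extension = P/k = 151700/(2100×10³) = 0.07224 mm.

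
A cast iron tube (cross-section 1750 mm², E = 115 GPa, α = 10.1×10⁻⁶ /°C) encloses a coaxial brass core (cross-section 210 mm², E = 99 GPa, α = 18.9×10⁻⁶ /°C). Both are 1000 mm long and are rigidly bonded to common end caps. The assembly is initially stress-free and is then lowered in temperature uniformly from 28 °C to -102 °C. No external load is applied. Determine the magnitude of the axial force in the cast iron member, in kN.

Both members must finish at the same length. With the larger α, the brass tends to over-contract; the plates restrain it, putting the brass in tension and the cast iron in compression. With no external load the two internal forces are equal and opposite, magnitude P.
Compatibility of the two members (thermal + elastic change equal): (α₁ − α₂)ΔT = P·[1/(A₁E₁) + 1/(A₂E₂)].
|α₁ − α₂|·ΔT = 8.8×10⁻⁶ × 130 = 0.001144.
1/(A₁E₁) + 1/(A₂E₂) = 1/(1750×115×10³) + 1/(210×99×10³) = 5.307×10⁻⁸ N⁻¹.
P = 0.001144 / 5.307×10⁻⁸ = 21560 N = 21.56 kN.

P ≈ 21.6 kN (compressive in the cast iron)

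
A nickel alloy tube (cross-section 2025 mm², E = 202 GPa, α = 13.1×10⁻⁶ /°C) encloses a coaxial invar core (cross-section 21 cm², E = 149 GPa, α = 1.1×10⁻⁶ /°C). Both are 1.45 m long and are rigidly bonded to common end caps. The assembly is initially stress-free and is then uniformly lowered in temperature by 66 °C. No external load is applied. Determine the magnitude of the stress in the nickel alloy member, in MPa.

σ ≈ 69.3 MPa (tensile)

Equilibrium of a rigid end plate with no external load gives equal and opposite internal forces ±P in the two members. Since α_{nickel alloy} > α_{invar}, cooling drives the nickel alloy into tension and the invar into compression.
Setting the final lengths equal and cancelling L: (α₁ − α₂)ΔT = P/(A₁E₁) + P/(A₂E₂).
|α₁ − α₂|·ΔT = 12×10⁻⁶ × 66 = 0.000792.
1/(A₁E₁) + 1/(A₂E₂) = 1/(2025×202×10³) + 1/(2100×149×10³) = 5.641×10⁻⁹ N⁻¹.
P = 0.000792 / 5.641×10⁻⁹ = 140400 N = 140.4 kN.
σ_{nickel alloy} = P/A₁ = 140400/2025 = 69.34 MPa, tensile.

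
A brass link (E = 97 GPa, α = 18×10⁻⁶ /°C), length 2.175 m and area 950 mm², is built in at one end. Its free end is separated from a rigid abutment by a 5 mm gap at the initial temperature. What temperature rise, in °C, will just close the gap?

The gap closes when αΔT L = 5 mm, since the link is still unstressed at that instant.
So ΔT = g/(αL) = 5/(18×10⁻⁶ × 2175) = 127.7 °C.

ΔT ≈ 128 °C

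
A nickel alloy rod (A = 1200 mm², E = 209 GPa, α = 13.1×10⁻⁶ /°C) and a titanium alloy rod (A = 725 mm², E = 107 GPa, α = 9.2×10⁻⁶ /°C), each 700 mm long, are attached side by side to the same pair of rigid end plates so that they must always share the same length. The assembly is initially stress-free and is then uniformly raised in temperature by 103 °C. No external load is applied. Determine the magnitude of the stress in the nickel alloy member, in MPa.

σ ≈ 19.8 MPa (compressive)

Equilibrium of a rigid end plate with no external load gives equal and opposite internal forces ±P in the two members. Since α_{nickel alloy} > α_{titanium alloy}, heating drives the nickel alloy into compression and the titanium alloy into tension.
Setting the final lengths equal and cancelling L: (α₁ − α₂)ΔT = P/(A₁E₁) + P/(A₂E₂).
|α₁ − α₂|·ΔT = 3.9×10⁻⁶ × 103 = 0.0004017.
1/(A₁E₁) + 1/(A₂E₂) = 1/(1200×209×10³) + 1/(725×107×10³) = 1.688×10⁻⁸ N⁻¹.
So P = 0.0004017 / 1.688×10⁻⁸ = 23.8 kN.
σ_{nickel alloy} = P/A₁ = 23800/1200 = 19.83 MPa, compressive.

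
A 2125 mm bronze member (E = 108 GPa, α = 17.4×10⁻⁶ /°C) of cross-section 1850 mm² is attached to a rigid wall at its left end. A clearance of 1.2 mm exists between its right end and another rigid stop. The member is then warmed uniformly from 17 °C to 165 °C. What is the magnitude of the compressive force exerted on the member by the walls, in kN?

Unrestrained expansion: δ_free = αΔT L = 17.4×10⁻⁶ × 148 × 2125 = 5.472 mm.
After closing the 1.2 mm clearance, 5.472 − 1.2 = 4.272 mm of expansion remains to be suppressed by the wall.
That suppressed elongation corresponds to σ = E·Δ/L = 108×10³ × 4.272/2125 = 217.1 MPa.
Force on the wall = σA = 217.1 × 1850 mm² = 401.7 kN.

P ≈ 402 kN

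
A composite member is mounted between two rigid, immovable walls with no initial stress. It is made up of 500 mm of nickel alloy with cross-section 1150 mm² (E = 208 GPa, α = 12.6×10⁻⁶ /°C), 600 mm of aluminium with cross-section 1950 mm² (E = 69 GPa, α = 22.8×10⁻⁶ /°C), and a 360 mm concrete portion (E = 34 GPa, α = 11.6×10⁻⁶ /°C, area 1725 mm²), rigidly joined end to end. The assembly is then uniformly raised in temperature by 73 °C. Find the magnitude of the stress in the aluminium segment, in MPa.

With the walls removed the bar would change length by δ_free = Σ αᵢΔT Lᵢ = 12.6×10⁻⁶×73×500 + 22.8×10⁻⁶×73×600 + 11.6×10⁻⁶×73×360 = 1.763 mm.
The rigid supports impose zero overall length change; the single axial force P common to all segments must satisfy P Σ Lᵢ/(AᵢEᵢ) = δ_free.
The series flexibility is Σ Lᵢ/(AᵢEᵢ) = 500/(1150×208×10³) + 600/(1950×69×10³) + 360/(1725×34×10³) = 1.269×10⁻⁵ mm/N.
Hence P = δ_free / Σ(L/AE) = 1.763/1.269×10⁻⁵ = 139 kN (compressive).
σ_{aluminium} = P / A = 139000 / 1950 = 71.27 MPa.

σ ≈ 71.3 MPa (compressive)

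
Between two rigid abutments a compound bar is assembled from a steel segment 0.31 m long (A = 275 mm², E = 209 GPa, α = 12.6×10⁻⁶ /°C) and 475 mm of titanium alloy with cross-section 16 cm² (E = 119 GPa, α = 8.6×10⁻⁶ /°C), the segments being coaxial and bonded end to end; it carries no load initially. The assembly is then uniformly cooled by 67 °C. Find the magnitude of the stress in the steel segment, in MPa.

σ ≈ 247 MPa (tensile)

If the supports were absent, the total length change would be Σ αᵢΔT Lᵢ = 12.6×10⁻⁶×67×310 + 8.6×10⁻⁶×67×475 = 0.5354 mm.
Since the ends are fixed, an axial force P builds up, equal in every segment, with P · Σ Lᵢ/(AᵢEᵢ) = δ_free.
The series flexibility is Σ Lᵢ/(AᵢEᵢ) = 310/(275×209×10³) + 475/(1600×119×10³) = 7.888×10⁻⁶ mm/N.
So P = 0.5354 / 7.888×10⁻⁶ = 67.87 kN, tensile.
σ_{steel} = P / A = 67870 / 275 = 246.8 MPa.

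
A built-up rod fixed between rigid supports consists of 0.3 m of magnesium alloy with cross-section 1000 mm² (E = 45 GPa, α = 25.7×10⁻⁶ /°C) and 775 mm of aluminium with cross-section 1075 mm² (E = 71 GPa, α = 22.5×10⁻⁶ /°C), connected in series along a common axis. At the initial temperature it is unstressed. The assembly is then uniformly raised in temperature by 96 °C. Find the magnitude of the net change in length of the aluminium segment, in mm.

If the supports were absent, the total length change would be Σ αᵢΔT Lᵢ = 25.7×10⁻⁶×96×300 + 22.5×10⁻⁶×96×775 = 2.414 mm.
Since the ends are fixed, an axial force P builds up, equal in every segment, with P · Σ Lᵢ/(AᵢEᵢ) = δ_free.
Σ Lᵢ/(AᵢEᵢ) = 300/(1000×45×10³) + 775/(1075×71×10³) = 1.682×10⁻⁵ mm/N.
So P = 2.414 / 1.682×10⁻⁵ = 143.5 kN, compressive.
For the aluminium segment, free thermal change = 22.5×10⁻⁶×96×775 = 1.674 mm and elastic change from P = 143500×775/(1075×71×10³) = 1.457 mm; these oppose, so the net change is 0.217 mm (segment lengthens).

|ΔL| ≈ 0.217 mm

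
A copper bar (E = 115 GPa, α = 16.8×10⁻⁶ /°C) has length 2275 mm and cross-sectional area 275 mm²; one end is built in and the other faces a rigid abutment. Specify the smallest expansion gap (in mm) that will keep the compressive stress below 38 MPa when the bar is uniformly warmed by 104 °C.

g ≈ 3.22 mm

Free expansion if unrestrained: δ_free = αΔT L = 16.8×10⁻⁶ × 104 × 2275 = 3.975 mm.
At the allowable stress the elastic shortening the wall may impose is σL/E = 38 × 2275 / (115×10³) = 0.7517 mm.
The gap must absorb the remainder: g_min = 3.975 − 0.7517 = 3.223 mm.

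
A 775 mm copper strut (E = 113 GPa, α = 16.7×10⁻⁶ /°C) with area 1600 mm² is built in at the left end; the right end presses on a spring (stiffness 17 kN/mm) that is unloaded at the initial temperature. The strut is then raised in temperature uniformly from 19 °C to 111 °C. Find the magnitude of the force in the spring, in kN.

If the spring were absent the strut would lengthen by αΔT L = 16.7×10⁻⁶ × 92 × 775 = 1.191 mm.
With a force P in the spring, the elastic change of the strut is PL/(AE) and that of the spring is P/k; compatibility requires their sum to equal δ_free.
P [ L/(AE) + 1/k ] = δ_free → P [ 775/(1600×113×10³) + 1/(17×10³) ] = 1.191.
P = 1.191 / 6.311×10⁻⁵ = 18870 N.

P ≈ 18.9 kN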